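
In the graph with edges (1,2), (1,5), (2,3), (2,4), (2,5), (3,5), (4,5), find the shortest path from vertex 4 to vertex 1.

Step 1: Build adjacency list:
  1: 2, 5
  2: 1, 3, 4, 5
  3: 2, 5
  4: 2, 5
  5: 1, 2, 3, 4

Step 2: BFS from vertex 4 to find shortest path to 1:
  vertex 2 reached at distance 1
  vertex 5 reached at distance 1
  vertex 1 reached at distance 2

Step 3: Shortest path: 4 -> 5 -> 1
Path length: 2 edges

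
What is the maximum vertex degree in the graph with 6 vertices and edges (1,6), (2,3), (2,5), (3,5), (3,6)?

Step 1: Count edges incident to each vertex:
  deg(1) = 1 (neighbors: 6)
  deg(2) = 2 (neighbors: 3, 5)
  deg(3) = 3 (neighbors: 2, 5, 6)
  deg(4) = 0 (neighbors: none)
  deg(5) = 2 (neighbors: 2, 3)
  deg(6) = 2 (neighbors: 1, 3)

Step 2: Find maximum:
  max(1, 2, 3, 0, 2, 2) = 3 (vertex 3)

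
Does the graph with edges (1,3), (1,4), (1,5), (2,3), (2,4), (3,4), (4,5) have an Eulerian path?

Step 1: Find the degree of each vertex:
  deg(1) = 3
  deg(2) = 2
  deg(3) = 3
  deg(4) = 4
  deg(5) = 2

Step 2: Count vertices with odd degree:
  Odd-degree vertices: 1, 3 (2 total)

Step 3: Apply Euler's theorem:
  - Eulerian circuit exists iff graph is connected and all vertices have even degree
  - Eulerian path exists iff graph is connected and has 0 or 2 odd-degree vertices

Graph is connected with exactly 2 odd-degree vertices (1, 3).
Eulerian path exists (starting and ending at the odd-degree vertices), but no Eulerian circuit.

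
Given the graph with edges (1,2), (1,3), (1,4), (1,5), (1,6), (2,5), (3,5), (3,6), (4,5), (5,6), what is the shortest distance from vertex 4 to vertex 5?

Step 1: Build adjacency list:
  1: 2, 3, 4, 5, 6
  2: 1, 5
  3: 1, 5, 6
  4: 1, 5
  5: 1, 2, 3, 4, 6
  6: 1, 3, 5

Step 2: BFS from vertex 4 to find shortest path to 5:
  vertex 1 reached at distance 1
  vertex 5 reached at distance 1

Step 3: Shortest path: 4 -> 5
Path length: 1 edge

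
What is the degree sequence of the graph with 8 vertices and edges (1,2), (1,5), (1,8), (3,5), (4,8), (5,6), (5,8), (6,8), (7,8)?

Step 1: Count edges incident to each vertex:
  deg(1) = 3 (neighbors: 2, 5, 8)
  deg(2) = 1 (neighbors: 1)
  deg(3) = 1 (neighbors: 5)
  deg(4) = 1 (neighbors: 8)
  deg(5) = 4 (neighbors: 1, 3, 6, 8)
  deg(6) = 2 (neighbors: 5, 8)
  deg(7) = 1 (neighbors: 8)
  deg(8) = 5 (neighbors: 1, 4, 5, 6, 7)

Step 2: Sort degrees in non-increasing order:
  Degrees: [3, 1, 1, 1, 4, 2, 1, 5] -> sorted: [5, 4, 3, 2, 1, 1, 1, 1]

Degree sequence: [5, 4, 3, 2, 1, 1, 1, 1]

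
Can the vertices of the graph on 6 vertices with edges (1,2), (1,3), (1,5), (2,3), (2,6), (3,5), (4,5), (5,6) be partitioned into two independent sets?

Step 1: Attempt 2-coloring using BFS:
  Start at vertex 1, assign color 0
  Color vertex 2 with color 1 (neighbor of 1)
  Color vertex 3 with color 1 (neighbor of 1)
  Color vertex 5 with color 1 (neighbor of 1)

Step 2: Conflict found! Vertices 2 and 3 are adjacent but have the same color.
This means the graph contains an odd cycle.

The graph is NOT bipartite.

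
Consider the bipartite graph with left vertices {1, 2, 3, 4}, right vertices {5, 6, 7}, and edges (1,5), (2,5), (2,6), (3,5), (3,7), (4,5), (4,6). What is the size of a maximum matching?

Step 1: List the neighbors of each left vertex:
  1: 5
  2: 5, 6
  3: 5, 7
  4: 5, 6

Step 2: Greedily match left vertices, then look for augmenting paths:
  Match 1 -- 5
  Match 2 -- 6
  Match 3 -- 7
  No augmenting path remains.

Step 3: Verify this is maximum:
  Matching size 3 = min(|L|, |R|) = min(4, 3), which is an upper bound, so this matching is maximum.

Maximum matching: {(1,5), (2,6), (3,7)}
Size: 3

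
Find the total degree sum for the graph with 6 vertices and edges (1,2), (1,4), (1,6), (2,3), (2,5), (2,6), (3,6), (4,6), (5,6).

Step 1: Count edges incident to each vertex:
  deg(1) = 3 (neighbors: 2, 4, 6)
  deg(2) = 4 (neighbors: 1, 3, 5, 6)
  deg(3) = 2 (neighbors: 2, 6)
  deg(4) = 2 (neighbors: 1, 6)
  deg(5) = 2 (neighbors: 2, 6)
  deg(6) = 5 (neighbors: 1, 2, 3, 4, 5)

Step 2: Sum all degrees:
  3 + 4 + 2 + 2 + 2 + 5 = 18

Verification: sum of degrees = 2 * |E| = 2 * 9 = 18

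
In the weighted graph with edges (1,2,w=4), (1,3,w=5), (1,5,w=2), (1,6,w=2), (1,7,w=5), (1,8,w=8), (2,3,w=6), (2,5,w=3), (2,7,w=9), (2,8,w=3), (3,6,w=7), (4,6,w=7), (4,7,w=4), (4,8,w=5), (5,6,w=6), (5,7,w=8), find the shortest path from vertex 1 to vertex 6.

Step 1: Build adjacency list with weights:
  1: 2(w=4), 3(w=5), 5(w=2), 6(w=2), 7(w=5), 8(w=8)
  2: 1(w=4), 3(w=6), 5(w=3), 7(w=9), 8(w=3)
  3: 1(w=5), 2(w=6), 6(w=7)
  4: 6(w=7), 7(w=4), 8(w=5)
  5: 1(w=2), 2(w=3), 6(w=6), 7(w=8)
  6: 1(w=2), 3(w=7), 4(w=7), 5(w=6)
  7: 1(w=5), 2(w=9), 4(w=4), 5(w=8)
  8: 1(w=8), 2(w=3), 4(w=5)

Step 2: Apply Dijkstra's algorithm from vertex 1:
  Visit vertex 1 (distance=0)
    Update dist[2] = 4
    Update dist[3] = 5
    Update dist[5] = 2
    Update dist[6] = 2
    Update dist[7] = 5
    Update dist[8] = 8
  Visit vertex 5 (distance=2)
  Visit vertex 6 (distance=2)
    Update dist[4] = 9

Step 3: Shortest path: 1 -> 6
Total weight: 2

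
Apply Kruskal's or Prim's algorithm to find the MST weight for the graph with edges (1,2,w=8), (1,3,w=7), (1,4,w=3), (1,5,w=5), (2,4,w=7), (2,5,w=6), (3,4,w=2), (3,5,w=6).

Apply Kruskal's algorithm (sort edges by weight, add if no cycle):

Sorted edges by weight:
  (3,4) w=2
  (1,4) w=3
  (1,5) w=5
  (2,5) w=6
  (3,5) w=6
  (1,3) w=7
  (2,4) w=7
  (1,2) w=8

Add edge (3,4) w=2 -- no cycle. Running total: 2
Add edge (1,4) w=3 -- no cycle. Running total: 5
Add edge (1,5) w=5 -- no cycle. Running total: 10
Add edge (2,5) w=6 -- no cycle. Running total: 16

MST edges: (3,4,w=2), (1,4,w=3), (1,5,w=5), (2,5,w=6)
Total MST weight: 2 + 3 + 5 + 6 = 16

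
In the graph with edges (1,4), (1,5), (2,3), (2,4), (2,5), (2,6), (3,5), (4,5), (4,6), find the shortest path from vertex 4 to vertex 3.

Step 1: Build adjacency list:
  1: 4, 5
  2: 3, 4, 5, 6
  3: 2, 5
  4: 1, 2, 5, 6
  5: 1, 2, 3, 4
  6: 2, 4

Step 2: BFS from vertex 4 to find shortest path to 3:
  vertex 1 reached at distance 1
  vertex 2 reached at distance 1
  vertex 5 reached at distance 1
  vertex 6 reached at distance 1
  vertex 3 reached at distance 2

Step 3: Shortest path: 4 -> 5 -> 3
Path length: 2 edges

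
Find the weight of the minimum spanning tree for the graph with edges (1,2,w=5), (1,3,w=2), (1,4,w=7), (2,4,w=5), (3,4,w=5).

Apply Kruskal's algorithm (sort edges by weight, add if no cycle):

Sorted edges by weight:
  (1,3) w=2
  (1,2) w=5
  (2,4) w=5
  (3,4) w=5
  (1,4) w=7

Add edge (1,3) w=2 -- no cycle. Running total: 2
Add edge (1,2) w=5 -- no cycle. Running total: 7
Add edge (2,4) w=5 -- no cycle. Running total: 12

MST edges: (1,3,w=2), (1,2,w=5), (2,4,w=5)
Total MST weight: 2 + 5 + 5 = 12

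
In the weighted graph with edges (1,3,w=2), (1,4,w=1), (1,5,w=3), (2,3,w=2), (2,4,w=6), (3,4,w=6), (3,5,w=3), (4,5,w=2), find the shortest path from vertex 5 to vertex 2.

Step 1: Build adjacency list with weights:
  1: 3(w=2), 4(w=1), 5(w=3)
  2: 3(w=2), 4(w=6)
  3: 1(w=2), 2(w=2), 4(w=6), 5(w=3)
  4: 1(w=1), 2(w=6), 3(w=6), 5(w=2)
  5: 1(w=3), 3(w=3), 4(w=2)

Step 2: Apply Dijkstra's algorithm from vertex 5:
  Visit vertex 5 (distance=0)
    Update dist[1] = 3
    Update dist[3] = 3
    Update dist[4] = 2
  Visit vertex 4 (distance=2)
    Update dist[2] = 8
  Visit vertex 1 (distance=3)
  Visit vertex 3 (distance=3)
    Update dist[2] = 5
  Visit vertex 2 (distance=5)

Step 3: Shortest path: 5 -> 3 -> 2
Total weight: 3 + 2 = 5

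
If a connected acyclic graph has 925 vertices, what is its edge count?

A tree on n vertices always has exactly n - 1 edges.
For n = 925: edges = 925 - 1 = 924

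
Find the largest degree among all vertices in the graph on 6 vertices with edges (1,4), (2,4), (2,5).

Step 1: Count edges incident to each vertex:
  deg(1) = 1 (neighbors: 4)
  deg(2) = 2 (neighbors: 4, 5)
  deg(3) = 0 (neighbors: none)
  deg(4) = 2 (neighbors: 1, 2)
  deg(5) = 1 (neighbors: 2)
  deg(6) = 0 (neighbors: none)

Step 2: Find maximum:
  max(1, 2, 0, 2, 1, 0) = 2 (vertex 2)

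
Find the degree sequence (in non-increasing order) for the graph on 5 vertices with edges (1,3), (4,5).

Step 1: Count edges incident to each vertex:
  deg(1) = 1 (neighbors: 3)
  deg(2) = 0 (neighbors: none)
  deg(3) = 1 (neighbors: 1)
  deg(4) = 1 (neighbors: 5)
  deg(5) = 1 (neighbors: 4)

Step 2: Sort degrees in non-increasing order:
  Degrees: [1, 0, 1, 1, 1] -> sorted: [1, 1, 1, 1, 0]

Degree sequence: [1, 1, 1, 1, 0]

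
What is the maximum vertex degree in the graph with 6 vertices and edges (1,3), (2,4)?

Step 1: Count edges incident to each vertex:
  deg(1) = 1 (neighbors: 3)
  deg(2) = 1 (neighbors: 4)
  deg(3) = 1 (neighbors: 1)
  deg(4) = 1 (neighbors: 2)
  deg(5) = 0 (neighbors: none)
  deg(6) = 0 (neighbors: none)

Step 2: Find maximum:
  max(1, 1, 1, 1, 0, 0) = 1 (vertex 1)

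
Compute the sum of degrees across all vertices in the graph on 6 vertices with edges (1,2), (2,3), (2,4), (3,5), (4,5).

Step 1: Count edges incident to each vertex:
  deg(1) = 1 (neighbors: 2)
  deg(2) = 3 (neighbors: 1, 3, 4)
  deg(3) = 2 (neighbors: 2, 5)
  deg(4) = 2 (neighbors: 2, 5)
  deg(5) = 2 (neighbors: 3, 4)
  deg(6) = 0 (neighbors: none)

Step 2: Sum all degrees:
  1 + 3 + 2 + 2 + 2 + 0 = 10

Verification: sum of degrees = 2 * |E| = 2 * 5 = 10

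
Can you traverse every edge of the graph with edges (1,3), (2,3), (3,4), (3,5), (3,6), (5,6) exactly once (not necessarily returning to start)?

Step 1: Find the degree of each vertex:
  deg(1) = 1
  deg(2) = 1
  deg(3) = 5
  deg(4) = 1
  deg(5) = 2
  deg(6) = 2

Step 2: Count vertices with odd degree:
  Odd-degree vertices: 1, 2, 3, 4 (4 total)

Step 3: Apply Euler's theorem:
  - Eulerian circuit exists iff graph is connected and all vertices have even degree
  - Eulerian path exists iff graph is connected and has 0 or 2 odd-degree vertices

Graph has 4 odd-degree vertices (need 0 or 2).
Neither Eulerian path nor Eulerian circuit exists.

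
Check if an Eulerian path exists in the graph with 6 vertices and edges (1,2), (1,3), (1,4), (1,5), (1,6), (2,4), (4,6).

Step 1: Find the degree of each vertex:
  deg(1) = 5
  deg(2) = 2
  deg(3) = 1
  deg(4) = 3
  deg(5) = 1
  deg(6) = 2

Step 2: Count vertices with odd degree:
  Odd-degree vertices: 1, 3, 4, 5 (4 total)

Step 3: Apply Euler's theorem:
  - Eulerian circuit exists iff graph is connected and all vertices have even degree
  - Eulerian path exists iff graph is connected and has 0 or 2 odd-degree vertices

Graph has 4 odd-degree vertices (need 0 or 2).
Neither Eulerian path nor Eulerian circuit exists.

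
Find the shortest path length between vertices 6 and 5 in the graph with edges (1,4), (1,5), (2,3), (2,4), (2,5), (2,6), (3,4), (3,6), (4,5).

Step 1: Build adjacency list:
  1: 4, 5
  2: 3, 4, 5, 6
  3: 2, 4, 6
  4: 1, 2, 3, 5
  5: 1, 2, 4
  6: 2, 3

Step 2: BFS from vertex 6 to find shortest path to 5:
  vertex 2 reached at distance 1
  vertex 3 reached at distance 1
  vertex 4 reached at distance 2
  vertex 5 reached at distance 2

Step 3: Shortest path: 6 -> 2 -> 5
Path length: 2 edges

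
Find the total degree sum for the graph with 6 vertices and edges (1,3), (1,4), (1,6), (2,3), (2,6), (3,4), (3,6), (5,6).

Step 1: Count edges incident to each vertex:
  deg(1) = 3 (neighbors: 3, 4, 6)
  deg(2) = 2 (neighbors: 3, 6)
  deg(3) = 4 (neighbors: 1, 2, 4, 6)
  deg(4) = 2 (neighbors: 1, 3)
  deg(5) = 1 (neighbors: 6)
  deg(6) = 4 (neighbors: 1, 2, 3, 5)

Step 2: Sum all degrees:
  3 + 2 + 4 + 2 + 1 + 4 = 16

Verification: sum of degrees = 2 * |E| = 2 * 8 = 16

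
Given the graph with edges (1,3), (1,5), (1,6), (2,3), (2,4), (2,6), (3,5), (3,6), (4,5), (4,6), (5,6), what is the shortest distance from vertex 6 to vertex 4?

Step 1: Build adjacency list:
  1: 3, 5, 6
  2: 3, 4, 6
  3: 1, 2, 5, 6
  4: 2, 5, 6
  5: 1, 3, 4, 6
  6: 1, 2, 3, 4, 5

Step 2: BFS from vertex 6 to find shortest path to 4:
  vertex 1 reached at distance 1
  vertex 2 reached at distance 1
  vertex 3 reached at distance 1
  vertex 4 reached at distance 1

Step 3: Shortest path: 6 -> 4
Path length: 1 edge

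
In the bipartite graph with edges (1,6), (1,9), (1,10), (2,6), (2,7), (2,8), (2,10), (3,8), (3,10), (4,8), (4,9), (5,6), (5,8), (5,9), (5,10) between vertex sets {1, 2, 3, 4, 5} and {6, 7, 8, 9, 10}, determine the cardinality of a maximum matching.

Step 1: List the neighbors of each left vertex:
  1: 6, 9, 10
  2: 6, 7, 8, 10
  3: 8, 10
  4: 8, 9
  5: 6, 8, 9, 10

Step 2: Greedily match left vertices, then look for augmenting paths:
  Match 1 -- 6
  Match 2 -- 7
  Match 3 -- 8
  Match 4 -- 9
  Match 5 -- 10
  No augmenting path remains.

Step 3: Verify this is maximum:
  Matching size 5 = min(|L|, |R|) = min(5, 5), which is an upper bound, so this matching is maximum.

Maximum matching: {(1,6), (2,7), (3,8), (4,9), (5,10)}
Size: 5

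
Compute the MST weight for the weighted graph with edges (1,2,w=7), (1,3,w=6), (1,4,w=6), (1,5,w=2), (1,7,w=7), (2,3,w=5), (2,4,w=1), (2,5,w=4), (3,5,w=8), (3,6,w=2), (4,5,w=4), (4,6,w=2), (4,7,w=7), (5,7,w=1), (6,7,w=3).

Apply Kruskal's algorithm (sort edges by weight, add if no cycle):

Sorted edges by weight:
  (2,4) w=1
  (5,7) w=1
  (1,5) w=2
  (3,6) w=2
  (4,6) w=2
  (6,7) w=3
  (2,5) w=4
  (4,5) w=4
  (2,3) w=5
  (1,4) w=6
  (1,3) w=6
  (1,2) w=7
  (1,7) w=7
  (4,7) w=7
  (3,5) w=8

Add edge (2,4) w=1 -- no cycle. Running total: 1
Add edge (5,7) w=1 -- no cycle. Running total: 2
Add edge (1,5) w=2 -- no cycle. Running total: 4
Add edge (3,6) w=2 -- no cycle. Running total: 6
Add edge (4,6) w=2 -- no cycle. Running total: 8
Add edge (6,7) w=3 -- no cycle. Running total: 11

MST edges: (2,4,w=1), (5,7,w=1), (1,5,w=2), (3,6,w=2), (4,6,w=2), (6,7,w=3)
Total MST weight: 1 + 1 + 2 + 2 + 2 + 3 = 11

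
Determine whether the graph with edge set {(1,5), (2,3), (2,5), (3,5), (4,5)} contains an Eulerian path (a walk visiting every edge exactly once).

Step 1: Find the degree of each vertex:
  deg(1) = 1
  deg(2) = 2
  deg(3) = 2
  deg(4) = 1
  deg(5) = 4

Step 2: Count vertices with odd degree:
  Odd-degree vertices: 1, 4 (2 total)

Step 3: Apply Euler's theorem:
  - Eulerian circuit exists iff graph is connected and all vertices have even degree
  - Eulerian path exists iff graph is connected and has 0 or 2 odd-degree vertices

Graph is connected with exactly 2 odd-degree vertices (1, 4).
Eulerian path exists (starting and ending at the odd-degree vertices), but no Eulerian circuit.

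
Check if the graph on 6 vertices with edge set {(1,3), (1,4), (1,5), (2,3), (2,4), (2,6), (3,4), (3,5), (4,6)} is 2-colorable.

Step 1: Attempt 2-coloring using BFS:
  Start at vertex 1, assign color 0
  Color vertex 3 with color 1 (neighbor of 1)
  Color vertex 4 with color 1 (neighbor of 1)
  Color vertex 5 with color 1 (neighbor of 1)
  Color vertex 2 with color 0 (neighbor of 3)

Step 2: Conflict found! Vertices 3 and 4 are adjacent but have the same color.
This means the graph contains an odd cycle.

The graph is NOT bipartite.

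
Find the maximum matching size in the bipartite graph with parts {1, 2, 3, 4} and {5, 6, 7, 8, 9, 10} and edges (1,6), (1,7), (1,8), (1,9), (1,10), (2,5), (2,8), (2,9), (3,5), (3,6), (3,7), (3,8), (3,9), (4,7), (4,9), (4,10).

Step 1: List the neighbors of each left vertex:
  1: 6, 7, 8, 9, 10
  2: 5, 8, 9
  3: 5, 6, 7, 8, 9
  4: 7, 9, 10

Step 2: Greedily match left vertices, then look for augmenting paths:
  Match 1 -- 6
  Match 2 -- 5
  Match 3 -- 7
  Match 4 -- 9
  No augmenting path remains.

Step 3: Verify this is maximum:
  Matching size 4 = min(|L|, |R|) = min(4, 6), which is an upper bound, so this matching is maximum.

Maximum matching: {(1,6), (2,5), (3,7), (4,9)}
Size: 4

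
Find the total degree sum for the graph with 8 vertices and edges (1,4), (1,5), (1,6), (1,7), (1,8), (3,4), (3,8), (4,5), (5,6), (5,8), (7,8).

Step 1: Count edges incident to each vertex:
  deg(1) = 5 (neighbors: 4, 5, 6, 7, 8)
  deg(2) = 0 (neighbors: none)
  deg(3) = 2 (neighbors: 4, 8)
  deg(4) = 3 (neighbors: 1, 3, 5)
  deg(5) = 4 (neighbors: 1, 4, 6, 8)
  deg(6) = 2 (neighbors: 1, 5)
  deg(7) = 2 (neighbors: 1, 8)
  deg(8) = 4 (neighbors: 1, 3, 5, 7)

Step 2: Sum all degrees:
  5 + 0 + 2 + 3 + 4 + 2 + 2 + 4 = 22

Verification: sum of degrees = 2 * |E| = 2 * 11 = 22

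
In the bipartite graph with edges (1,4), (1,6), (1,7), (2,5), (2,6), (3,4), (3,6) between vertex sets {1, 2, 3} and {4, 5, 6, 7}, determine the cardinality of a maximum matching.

Step 1: List the neighbors of each left vertex:
  1: 4, 6, 7
  2: 5, 6
  3: 4, 6

Step 2: Greedily match left vertices, then look for augmenting paths:
  Match 1 -- 4
  Match 2 -- 5
  Match 3 -- 6
  No augmenting path remains.

Step 3: Verify this is maximum:
  Matching size 3 = min(|L|, |R|) = min(3, 4), which is an upper bound, so this matching is maximum.

Maximum matching: {(1,4), (2,5), (3,6)}
Size: 3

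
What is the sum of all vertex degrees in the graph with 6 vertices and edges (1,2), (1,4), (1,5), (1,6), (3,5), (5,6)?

Step 1: Count edges incident to each vertex:
  deg(1) = 4 (neighbors: 2, 4, 5, 6)
  deg(2) = 1 (neighbors: 1)
  deg(3) = 1 (neighbors: 5)
  deg(4) = 1 (neighbors: 1)
  deg(5) = 3 (neighbors: 1, 3, 6)
  deg(6) = 2 (neighbors: 1, 5)

Step 2: Sum all degrees:
  4 + 1 + 1 + 1 + 3 + 2 = 12

Verification: sum of degrees = 2 * |E| = 2 * 6 = 12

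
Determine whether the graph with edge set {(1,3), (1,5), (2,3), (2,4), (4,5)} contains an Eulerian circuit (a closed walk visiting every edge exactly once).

Step 1: Find the degree of each vertex:
  deg(1) = 2
  deg(2) = 2
  deg(3) = 2
  deg(4) = 2
  deg(5) = 2

Step 2: Count vertices with odd degree:
  All vertices have even degree (0 odd-degree vertices)

Step 3: Apply Euler's theorem:
  - Eulerian circuit exists iff graph is connected and all vertices have even degree
  - Eulerian path exists iff graph is connected and has 0 or 2 odd-degree vertices

Graph is connected with 0 odd-degree vertices.
Both Eulerian circuit and Eulerian path exist.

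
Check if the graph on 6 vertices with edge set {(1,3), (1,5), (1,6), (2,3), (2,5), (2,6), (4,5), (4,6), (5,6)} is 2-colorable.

Step 1: Attempt 2-coloring using BFS:
  Start at vertex 1, assign color 0
  Color vertex 3 with color 1 (neighbor of 1)
  Color vertex 5 with color 1 (neighbor of 1)
  Color vertex 6 with color 1 (neighbor of 1)
  Color vertex 2 with color 0 (neighbor of 3)
  Color vertex 4 with color 0 (neighbor of 5)

Step 2: Conflict found! Vertices 5 and 6 are adjacent but have the same color.
This means the graph contains an odd cycle.

The graph is NOT bipartite.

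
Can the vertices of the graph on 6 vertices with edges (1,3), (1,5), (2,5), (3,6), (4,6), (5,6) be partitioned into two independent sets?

Step 1: Attempt 2-coloring using BFS:
  Start at vertex 1, assign color 0
  Color vertex 3 with color 1 (neighbor of 1)
  Color vertex 5 with color 1 (neighbor of 1)
  Color vertex 6 with color 0 (neighbor of 3)
  Color vertex 2 with color 0 (neighbor of 5)
  Color vertex 4 with color 1 (neighbor of 6)

Step 2: 2-coloring succeeded. No conflicts found.
  Set A (color 0): {1, 2, 6}
  Set B (color 1): {3, 4, 5}

The graph is bipartite with partition {1, 2, 6}, {3, 4, 5}.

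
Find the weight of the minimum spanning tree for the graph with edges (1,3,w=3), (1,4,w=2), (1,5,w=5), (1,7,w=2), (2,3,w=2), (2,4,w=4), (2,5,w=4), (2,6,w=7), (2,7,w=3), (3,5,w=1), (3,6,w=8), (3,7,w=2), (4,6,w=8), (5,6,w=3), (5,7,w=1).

Apply Kruskal's algorithm (sort edges by weight, add if no cycle):

Sorted edges by weight:
  (3,5) w=1
  (5,7) w=1
  (1,4) w=2
  (1,7) w=2
  (2,3) w=2
  (3,7) w=2
  (1,3) w=3
  (2,7) w=3
  (5,6) w=3
  (2,4) w=4
  (2,5) w=4
  (1,5) w=5
  (2,6) w=7
  (3,6) w=8
  (4,6) w=8

Add edge (3,5) w=1 -- no cycle. Running total: 1
Add edge (5,7) w=1 -- no cycle. Running total: 2
Add edge (1,4) w=2 -- no cycle. Running total: 4
Add edge (1,7) w=2 -- no cycle. Running total: 6
Add edge (2,3) w=2 -- no cycle. Running total: 8
Skip edge (3,7) w=2 -- would create cycle
Skip edge (1,3) w=3 -- would create cycle
Skip edge (2,7) w=3 -- would create cycle
Add edge (5,6) w=3 -- no cycle. Running total: 11

MST edges: (3,5,w=1), (5,7,w=1), (1,4,w=2), (1,7,w=2), (2,3,w=2), (5,6,w=3)
Total MST weight: 1 + 1 + 2 + 2 + 2 + 3 = 11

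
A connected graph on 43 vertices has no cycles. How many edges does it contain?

A tree on n vertices always has exactly n - 1 edges.
For n = 43: edges = 43 - 1 = 42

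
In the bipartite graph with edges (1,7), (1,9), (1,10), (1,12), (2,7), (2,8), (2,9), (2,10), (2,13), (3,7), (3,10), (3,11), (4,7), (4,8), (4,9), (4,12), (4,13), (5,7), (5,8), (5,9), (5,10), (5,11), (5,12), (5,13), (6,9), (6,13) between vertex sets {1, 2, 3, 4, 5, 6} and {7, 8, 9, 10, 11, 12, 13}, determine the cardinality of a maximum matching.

Step 1: List the neighbors of each left vertex:
  1: 7, 9, 10, 12
  2: 7, 8, 9, 10, 13
  3: 7, 10, 11
  4: 7, 8, 9, 12, 13
  5: 7, 8, 9, 10, 11, 12, 13
  6: 9, 13

Step 2: Greedily match left vertices, then look for augmenting paths:
  Match 1 -- 7
  Match 2 -- 8
  Match 3 -- 10
  Match 4 -- 9
  Match 5 -- 11
  Match 6 -- 13
  No augmenting path remains.

Step 3: Verify this is maximum:
  Matching size 6 = min(|L|, |R|) = min(6, 7), which is an upper bound, so this matching is maximum.

Maximum matching: {(1,7), (2,8), (3,10), (4,9), (5,11), (6,13)}
Size: 6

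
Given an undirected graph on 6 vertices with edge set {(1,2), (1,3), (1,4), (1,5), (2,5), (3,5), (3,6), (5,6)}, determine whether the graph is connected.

Step 1: Build adjacency list from edges:
  1: 2, 3, 4, 5
  2: 1, 5
  3: 1, 5, 6
  4: 1
  5: 1, 2, 3, 6
  6: 3, 5

Step 2: Run BFS/DFS from vertex 1:
  Visited: {1, 2, 3, 4, 5, 6}
  Reached 6 of 6 vertices

Step 3: All 6 vertices reached from vertex 1, so the graph is connected.
Answer: Yes, the graph is connected.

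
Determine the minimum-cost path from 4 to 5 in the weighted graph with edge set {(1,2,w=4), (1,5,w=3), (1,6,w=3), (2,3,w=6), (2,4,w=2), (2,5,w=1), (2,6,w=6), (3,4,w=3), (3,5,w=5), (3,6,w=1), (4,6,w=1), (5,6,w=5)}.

Step 1: Build adjacency list with weights:
  1: 2(w=4), 5(w=3), 6(w=3)
  2: 1(w=4), 3(w=6), 4(w=2), 5(w=1), 6(w=6)
  3: 2(w=6), 4(w=3), 5(w=5), 6(w=1)
  4: 2(w=2), 3(w=3), 6(w=1)
  5: 1(w=3), 2(w=1), 3(w=5), 6(w=5)
  6: 1(w=3), 2(w=6), 3(w=1), 4(w=1), 5(w=5)

Step 2: Apply Dijkstra's algorithm from vertex 4:
  Visit vertex 4 (distance=0)
    Update dist[2] = 2
    Update dist[3] = 3
    Update dist[6] = 1
  Visit vertex 6 (distance=1)
    Update dist[1] = 4
    Update dist[3] = 2
    Update dist[5] = 6
  Visit vertex 2 (distance=2)
    Update dist[5] = 3
  Visit vertex 3 (distance=2)
  Visit vertex 5 (distance=3)

Step 3: Shortest path: 4 -> 2 -> 5
Total weight: 2 + 1 = 3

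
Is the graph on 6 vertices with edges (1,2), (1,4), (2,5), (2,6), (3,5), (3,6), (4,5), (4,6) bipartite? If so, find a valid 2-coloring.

Step 1: Attempt 2-coloring using BFS:
  Start at vertex 1, assign color 0
  Color vertex 2 with color 1 (neighbor of 1)
  Color vertex 4 with color 1 (neighbor of 1)
  Color vertex 5 with color 0 (neighbor of 2)
  Color vertex 6 with color 0 (neighbor of 2)
  Color vertex 3 with color 1 (neighbor of 5)

Step 2: 2-coloring succeeded. No conflicts found.
  Set A (color 0): {1, 5, 6}
  Set B (color 1): {2, 3, 4}

The graph is bipartite with partition {1, 5, 6}, {2, 3, 4}.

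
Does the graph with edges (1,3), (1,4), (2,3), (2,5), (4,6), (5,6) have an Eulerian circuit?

Step 1: Find the degree of each vertex:
  deg(1) = 2
  deg(2) = 2
  deg(3) = 2
  deg(4) = 2
  deg(5) = 2
  deg(6) = 2

Step 2: Count vertices with odd degree:
  All vertices have even degree (0 odd-degree vertices)

Step 3: Apply Euler's theorem:
  - Eulerian circuit exists iff graph is connected and all vertices have even degree
  - Eulerian path exists iff graph is connected and has 0 or 2 odd-degree vertices

Graph is connected with 0 odd-degree vertices.
Both Eulerian circuit and Eulerian path exist.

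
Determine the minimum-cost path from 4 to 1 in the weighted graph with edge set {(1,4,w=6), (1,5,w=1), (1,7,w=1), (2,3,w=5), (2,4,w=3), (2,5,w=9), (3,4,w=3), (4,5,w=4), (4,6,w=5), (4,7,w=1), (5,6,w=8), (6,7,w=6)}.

Step 1: Build adjacency list with weights:
  1: 4(w=6), 5(w=1), 7(w=1)
  2: 3(w=5), 4(w=3), 5(w=9)
  3: 2(w=5), 4(w=3)
  4: 1(w=6), 2(w=3), 3(w=3), 5(w=4), 6(w=5), 7(w=1)
  5: 1(w=1), 2(w=9), 4(w=4), 6(w=8)
  6: 4(w=5), 5(w=8), 7(w=6)
  7: 1(w=1), 4(w=1), 6(w=6)

Step 2: Apply Dijkstra's algorithm from vertex 4:
  Visit vertex 4 (distance=0)
    Update dist[1] = 6
    Update dist[2] = 3
    Update dist[3] = 3
    Update dist[5] = 4
    Update dist[6] = 5
    Update dist[7] = 1
  Visit vertex 7 (distance=1)
    Update dist[1] = 2
  Visit vertex 1 (distance=2)
    Update dist[5] = 3

Step 3: Shortest path: 4 -> 7 -> 1
Total weight: 1 + 1 = 2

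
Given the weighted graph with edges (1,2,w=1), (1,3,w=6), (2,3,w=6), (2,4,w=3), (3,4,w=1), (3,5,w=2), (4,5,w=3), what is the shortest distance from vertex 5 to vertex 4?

Step 1: Build adjacency list with weights:
  1: 2(w=1), 3(w=6)
  2: 1(w=1), 3(w=6), 4(w=3)
  3: 1(w=6), 2(w=6), 4(w=1), 5(w=2)
  4: 2(w=3), 3(w=1), 5(w=3)
  5: 3(w=2), 4(w=3)

Step 2: Apply Dijkstra's algorithm from vertex 5:
  Visit vertex 5 (distance=0)
    Update dist[3] = 2
    Update dist[4] = 3
  Visit vertex 3 (distance=2)
    Update dist[1] = 8
    Update dist[2] = 8
  Visit vertex 4 (distance=3)
    Update dist[2] = 6

Step 3: Shortest path: 5 -> 4
Total weight: 3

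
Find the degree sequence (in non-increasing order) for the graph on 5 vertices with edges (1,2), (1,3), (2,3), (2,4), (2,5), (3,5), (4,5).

Step 1: Count edges incident to each vertex:
  deg(1) = 2 (neighbors: 2, 3)
  deg(2) = 4 (neighbors: 1, 3, 4, 5)
  deg(3) = 3 (neighbors: 1, 2, 5)
  deg(4) = 2 (neighbors: 2, 5)
  deg(5) = 3 (neighbors: 2, 3, 4)

Step 2: Sort degrees in non-increasing order:
  Degrees: [2, 4, 3, 2, 3] -> sorted: [4, 3, 3, 2, 2]

Degree sequence: [4, 3, 3, 2, 2]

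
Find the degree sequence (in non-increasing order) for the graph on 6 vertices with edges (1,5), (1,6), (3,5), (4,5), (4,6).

Step 1: Count edges incident to each vertex:
  deg(1) = 2 (neighbors: 5, 6)
  deg(2) = 0 (neighbors: none)
  deg(3) = 1 (neighbors: 5)
  deg(4) = 2 (neighbors: 5, 6)
  deg(5) = 3 (neighbors: 1, 3, 4)
  deg(6) = 2 (neighbors: 1, 4)

Step 2: Sort degrees in non-increasing order:
  Degrees: [2, 0, 1, 2, 3, 2] -> sorted: [3, 2, 2, 2, 1, 0]

Degree sequence: [3, 2, 2, 2, 1, 0]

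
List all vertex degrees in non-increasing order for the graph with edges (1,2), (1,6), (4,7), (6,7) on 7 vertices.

Step 1: Count edges incident to each vertex:
  deg(1) = 2 (neighbors: 2, 6)
  deg(2) = 1 (neighbors: 1)
  deg(3) = 0 (neighbors: none)
  deg(4) = 1 (neighbors: 7)
  deg(5) = 0 (neighbors: none)
  deg(6) = 2 (neighbors: 1, 7)
  deg(7) = 2 (neighbors: 4, 6)

Step 2: Sort degrees in non-increasing order:
  Degrees: [2, 1, 0, 1, 0, 2, 2] -> sorted: [2, 2, 2, 1, 1, 0, 0]

Degree sequence: [2, 2, 2, 1, 1, 0, 0]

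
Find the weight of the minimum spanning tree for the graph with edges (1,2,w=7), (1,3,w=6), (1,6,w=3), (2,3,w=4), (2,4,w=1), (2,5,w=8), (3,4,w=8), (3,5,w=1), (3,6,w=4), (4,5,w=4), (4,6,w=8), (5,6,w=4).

Apply Kruskal's algorithm (sort edges by weight, add if no cycle):

Sorted edges by weight:
  (2,4) w=1
  (3,5) w=1
  (1,6) w=3
  (2,3) w=4
  (3,6) w=4
  (4,5) w=4
  (5,6) w=4
  (1,3) w=6
  (1,2) w=7
  (2,5) w=8
  (3,4) w=8
  (4,6) w=8

Add edge (2,4) w=1 -- no cycle. Running total: 1
Add edge (3,5) w=1 -- no cycle. Running total: 2
Add edge (1,6) w=3 -- no cycle. Running total: 5
Add edge (2,3) w=4 -- no cycle. Running total: 9
Add edge (3,6) w=4 -- no cycle. Running total: 13

MST edges: (2,4,w=1), (3,5,w=1), (1,6,w=3), (2,3,w=4), (3,6,w=4)
Total MST weight: 1 + 1 + 3 + 4 + 4 = 13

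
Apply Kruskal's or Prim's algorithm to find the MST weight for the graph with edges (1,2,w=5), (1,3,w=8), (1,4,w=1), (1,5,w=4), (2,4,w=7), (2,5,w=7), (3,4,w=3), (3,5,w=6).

Apply Kruskal's algorithm (sort edges by weight, add if no cycle):

Sorted edges by weight:
  (1,4) w=1
  (3,4) w=3
  (1,5) w=4
  (1,2) w=5
  (3,5) w=6
  (2,4) w=7
  (2,5) w=7
  (1,3) w=8

Add edge (1,4) w=1 -- no cycle. Running total: 1
Add edge (3,4) w=3 -- no cycle. Running total: 4
Add edge (1,5) w=4 -- no cycle. Running total: 8
Add edge (1,2) w=5 -- no cycle. Running total: 13

MST edges: (1,4,w=1), (3,4,w=3), (1,5,w=4), (1,2,w=5)
Total MST weight: 1 + 3 + 4 + 5 = 13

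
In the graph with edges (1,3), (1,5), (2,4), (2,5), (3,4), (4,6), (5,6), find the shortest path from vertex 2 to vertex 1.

Step 1: Build adjacency list:
  1: 3, 5
  2: 4, 5
  3: 1, 4
  4: 2, 3, 6
  5: 1, 2, 6
  6: 4, 5

Step 2: BFS from vertex 2 to find shortest path to 1:
  vertex 4 reached at distance 1
  vertex 5 reached at distance 1
  vertex 3 reached at distance 2
  vertex 6 reached at distance 2
  vertex 1 reached at distance 2

Step 3: Shortest path: 2 -> 5 -> 1
Path length: 2 edges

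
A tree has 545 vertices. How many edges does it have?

A tree on n vertices always has exactly n - 1 edges.
For n = 545: edges = 545 - 1 = 544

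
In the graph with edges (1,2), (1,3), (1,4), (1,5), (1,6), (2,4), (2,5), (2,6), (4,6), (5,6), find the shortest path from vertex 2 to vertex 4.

Step 1: Build adjacency list:
  1: 2, 3, 4, 5, 6
  2: 1, 4, 5, 6
  3: 1
  4: 1, 2, 6
  5: 1, 2, 6
  6: 1, 2, 4, 5

Step 2: BFS from vertex 2 to find shortest path to 4:
  vertex 1 reached at distance 1
  vertex 4 reached at distance 1

Step 3: Shortest path: 2 -> 4
Path length: 1 edge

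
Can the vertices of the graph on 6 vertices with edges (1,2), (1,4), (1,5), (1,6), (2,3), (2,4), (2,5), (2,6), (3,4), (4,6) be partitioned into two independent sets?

Step 1: Attempt 2-coloring using BFS:
  Start at vertex 1, assign color 0
  Color vertex 2 with color 1 (neighbor of 1)
  Color vertex 4 with color 1 (neighbor of 1)
  Color vertex 5 with color 1 (neighbor of 1)
  Color vertex 6 with color 1 (neighbor of 1)
  Color vertex 3 with color 0 (neighbor of 2)

Step 2: Conflict found! Vertices 2 and 4 are adjacent but have the same color.
This means the graph contains an odd cycle.

The graph is NOT bipartite.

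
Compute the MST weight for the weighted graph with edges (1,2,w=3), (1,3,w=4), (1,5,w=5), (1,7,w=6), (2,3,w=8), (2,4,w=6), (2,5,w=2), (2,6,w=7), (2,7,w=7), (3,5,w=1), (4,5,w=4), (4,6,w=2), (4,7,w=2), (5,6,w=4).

Apply Kruskal's algorithm (sort edges by weight, add if no cycle):

Sorted edges by weight:
  (3,5) w=1
  (2,5) w=2
  (4,6) w=2
  (4,7) w=2
  (1,2) w=3
  (1,3) w=4
  (4,5) w=4
  (5,6) w=4
  (1,5) w=5
  (1,7) w=6
  (2,4) w=6
  (2,6) w=7
  (2,7) w=7
  (2,3) w=8

Add edge (3,5) w=1 -- no cycle. Running total: 1
Add edge (2,5) w=2 -- no cycle. Running total: 3
Add edge (4,6) w=2 -- no cycle. Running total: 5
Add edge (4,7) w=2 -- no cycle. Running total: 7
Add edge (1,2) w=3 -- no cycle. Running total: 10
Skip edge (1,3) w=4 -- would create cycle
Add edge (4,5) w=4 -- no cycle. Running total: 14

MST edges: (3,5,w=1), (2,5,w=2), (4,6,w=2), (4,7,w=2), (1,2,w=3), (4,5,w=4)
Total MST weight: 1 + 2 + 2 + 2 + 3 + 4 = 14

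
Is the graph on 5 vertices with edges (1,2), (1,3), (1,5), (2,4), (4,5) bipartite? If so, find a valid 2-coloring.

Step 1: Attempt 2-coloring using BFS:
  Start at vertex 1, assign color 0
  Color vertex 2 with color 1 (neighbor of 1)
  Color vertex 3 with color 1 (neighbor of 1)
  Color vertex 5 with color 1 (neighbor of 1)
  Color vertex 4 with color 0 (neighbor of 2)

Step 2: 2-coloring succeeded. No conflicts found.
  Set A (color 0): {1, 4}
  Set B (color 1): {2, 3, 5}

The graph is bipartite with partition {1, 4}, {2, 3, 5}.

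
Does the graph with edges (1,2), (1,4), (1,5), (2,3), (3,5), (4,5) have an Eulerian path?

Step 1: Find the degree of each vertex:
  deg(1) = 3
  deg(2) = 2
  deg(3) = 2
  deg(4) = 2
  deg(5) = 3

Step 2: Count vertices with odd degree:
  Odd-degree vertices: 1, 5 (2 total)

Step 3: Apply Euler's theorem:
  - Eulerian circuit exists iff graph is connected and all vertices have even degree
  - Eulerian path exists iff graph is connected and has 0 or 2 odd-degree vertices

Graph is connected with exactly 2 odd-degree vertices (1, 5).
Eulerian path exists (starting and ending at the odd-degree vertices), but no Eulerian circuit.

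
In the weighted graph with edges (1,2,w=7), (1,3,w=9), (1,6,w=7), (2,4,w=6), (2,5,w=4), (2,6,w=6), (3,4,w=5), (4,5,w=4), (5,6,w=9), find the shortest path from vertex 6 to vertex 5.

Step 1: Build adjacency list with weights:
  1: 2(w=7), 3(w=9), 6(w=7)
  2: 1(w=7), 4(w=6), 5(w=4), 6(w=6)
  3: 1(w=9), 4(w=5)
  4: 2(w=6), 3(w=5), 5(w=4)
  5: 2(w=4), 4(w=4), 6(w=9)
  6: 1(w=7), 2(w=6), 5(w=9)

Step 2: Apply Dijkstra's algorithm from vertex 6:
  Visit vertex 6 (distance=0)
    Update dist[1] = 7
    Update dist[2] = 6
    Update dist[5] = 9
  Visit vertex 2 (distance=6)
    Update dist[4] = 12
  Visit vertex 1 (distance=7)
    Update dist[3] = 16
  Visit vertex 5 (distance=9)

Step 3: Shortest path: 6 -> 5
Total weight: 9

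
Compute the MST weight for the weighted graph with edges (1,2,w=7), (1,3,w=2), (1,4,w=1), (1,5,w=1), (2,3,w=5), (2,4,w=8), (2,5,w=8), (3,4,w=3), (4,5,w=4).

Apply Kruskal's algorithm (sort edges by weight, add if no cycle):

Sorted edges by weight:
  (1,5) w=1
  (1,4) w=1
  (1,3) w=2
  (3,4) w=3
  (4,5) w=4
  (2,3) w=5
  (1,2) w=7
  (2,4) w=8
  (2,5) w=8

Add edge (1,5) w=1 -- no cycle. Running total: 1
Add edge (1,4) w=1 -- no cycle. Running total: 2
Add edge (1,3) w=2 -- no cycle. Running total: 4
Skip edge (3,4) w=3 -- would create cycle
Skip edge (4,5) w=4 -- would create cycle
Add edge (2,3) w=5 -- no cycle. Running total: 9

MST edges: (1,5,w=1), (1,4,w=1), (1,3,w=2), (2,3,w=5)
Total MST weight: 1 + 1 + 2 + 5 = 9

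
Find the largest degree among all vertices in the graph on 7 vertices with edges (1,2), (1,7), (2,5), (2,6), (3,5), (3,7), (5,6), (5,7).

Step 1: Count edges incident to each vertex:
  deg(1) = 2 (neighbors: 2, 7)
  deg(2) = 3 (neighbors: 1, 5, 6)
  deg(3) = 2 (neighbors: 5, 7)
  deg(4) = 0 (neighbors: none)
  deg(5) = 4 (neighbors: 2, 3, 6, 7)
  deg(6) = 2 (neighbors: 2, 5)
  deg(7) = 3 (neighbors: 1, 3, 5)

Step 2: Find maximum:
  max(2, 3, 2, 0, 4, 2, 3) = 4 (vertex 5)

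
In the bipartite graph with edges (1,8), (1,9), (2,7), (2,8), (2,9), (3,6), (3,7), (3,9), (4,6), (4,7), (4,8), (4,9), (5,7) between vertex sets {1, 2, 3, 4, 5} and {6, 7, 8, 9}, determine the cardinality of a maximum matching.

Step 1: List the neighbors of each left vertex:
  1: 8, 9
  2: 7, 8, 9
  3: 6, 7, 9
  4: 6, 7, 8, 9
  5: 7

Step 2: Greedily match left vertices, then look for augmenting paths:
  Match 1 -- 8
  Match 2 -- 7
  Match 3 -- 6
  Match 4 -- 9
  No augmenting path remains.

Step 3: Verify this is maximum:
  Matching size 4 = min(|L|, |R|) = min(5, 4), which is an upper bound, so this matching is maximum.

Maximum matching: {(1,8), (2,7), (3,6), (4,9)}
Size: 4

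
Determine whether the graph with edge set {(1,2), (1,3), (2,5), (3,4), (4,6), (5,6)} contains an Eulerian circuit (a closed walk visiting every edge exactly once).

Step 1: Find the degree of each vertex:
  deg(1) = 2
  deg(2) = 2
  deg(3) = 2
  deg(4) = 2
  deg(5) = 2
  deg(6) = 2

Step 2: Count vertices with odd degree:
  All vertices have even degree (0 odd-degree vertices)

Step 3: Apply Euler's theorem:
  - Eulerian circuit exists iff graph is connected and all vertices have even degree
  - Eulerian path exists iff graph is connected and has 0 or 2 odd-degree vertices

Graph is connected with 0 odd-degree vertices.
Both Eulerian circuit and Eulerian path exist.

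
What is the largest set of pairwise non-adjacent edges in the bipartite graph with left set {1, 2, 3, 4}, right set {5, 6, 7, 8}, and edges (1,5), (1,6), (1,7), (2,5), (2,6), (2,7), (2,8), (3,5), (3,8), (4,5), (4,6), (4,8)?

Step 1: List the neighbors of each left vertex:
  1: 5, 6, 7
  2: 5, 6, 7, 8
  3: 5, 8
  4: 5, 6, 8

Step 2: Greedily match left vertices, then look for augmenting paths:
  Match 1 -- 7
  Match 2 -- 6
  Match 3 -- 8
  Match 4 -- 5
  No augmenting path remains.

Step 3: Verify this is maximum:
  Matching size 4 = min(|L|, |R|) = min(4, 4), which is an upper bound, so this matching is maximum.

Maximum matching: {(1,7), (2,6), (3,8), (4,5)}
Size: 4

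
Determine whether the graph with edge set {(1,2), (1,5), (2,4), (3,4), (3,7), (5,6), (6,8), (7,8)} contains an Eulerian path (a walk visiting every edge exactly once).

Step 1: Find the degree of each vertex:
  deg(1) = 2
  deg(2) = 2
  deg(3) = 2
  deg(4) = 2
  deg(5) = 2
  deg(6) = 2
  deg(7) = 2
  deg(8) = 2

Step 2: Count vertices with odd degree:
  All vertices have even degree (0 odd-degree vertices)

Step 3: Apply Euler's theorem:
  - Eulerian circuit exists iff graph is connected and all vertices have even degree
  - Eulerian path exists iff graph is connected and has 0 or 2 odd-degree vertices

Graph is connected with 0 odd-degree vertices.
Both Eulerian circuit and Eulerian path exist.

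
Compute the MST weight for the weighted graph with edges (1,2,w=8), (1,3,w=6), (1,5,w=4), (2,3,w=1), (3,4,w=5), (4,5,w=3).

Apply Kruskal's algorithm (sort edges by weight, add if no cycle):

Sorted edges by weight:
  (2,3) w=1
  (4,5) w=3
  (1,5) w=4
  (3,4) w=5
  (1,3) w=6
  (1,2) w=8

Add edge (2,3) w=1 -- no cycle. Running total: 1
Add edge (4,5) w=3 -- no cycle. Running total: 4
Add edge (1,5) w=4 -- no cycle. Running total: 8
Add edge (3,4) w=5 -- no cycle. Running total: 13

MST edges: (2,3,w=1), (4,5,w=3), (1,5,w=4), (3,4,w=5)
Total MST weight: 1 + 3 + 4 + 5 = 13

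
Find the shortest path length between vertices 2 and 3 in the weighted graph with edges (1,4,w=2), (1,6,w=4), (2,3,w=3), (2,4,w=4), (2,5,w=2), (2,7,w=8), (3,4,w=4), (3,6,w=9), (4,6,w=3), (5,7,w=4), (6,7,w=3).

Step 1: Build adjacency list with weights:
  1: 4(w=2), 6(w=4)
  2: 3(w=3), 4(w=4), 5(w=2), 7(w=8)
  3: 2(w=3), 4(w=4), 6(w=9)
  4: 1(w=2), 2(w=4), 3(w=4), 6(w=3)
  5: 2(w=2), 7(w=4)
  6: 1(w=4), 3(w=9), 4(w=3), 7(w=3)
  7: 2(w=8), 5(w=4), 6(w=3)

Step 2: Apply Dijkstra's algorithm from vertex 2:
  Visit vertex 2 (distance=0)
    Update dist[3] = 3
    Update dist[4] = 4
    Update dist[5] = 2
    Update dist[7] = 8
  Visit vertex 5 (distance=2)
    Update dist[7] = 6
  Visit vertex 3 (distance=3)
    Update dist[6] = 12

Step 3: Shortest path: 2 -> 3
Total weight: 3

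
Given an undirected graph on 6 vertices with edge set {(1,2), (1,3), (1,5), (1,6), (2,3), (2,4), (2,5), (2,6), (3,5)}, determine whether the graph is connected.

Step 1: Build adjacency list from edges:
  1: 2, 3, 5, 6
  2: 1, 3, 4, 5, 6
  3: 1, 2, 5
  4: 2
  5: 1, 2, 3
  6: 1, 2

Step 2: Run BFS/DFS from vertex 1:
  Visited: {1, 2, 3, 5, 6, 4}
  Reached 6 of 6 vertices

Step 3: All 6 vertices reached from vertex 1, so the graph is connected.
Answer: Yes, the graph is connected.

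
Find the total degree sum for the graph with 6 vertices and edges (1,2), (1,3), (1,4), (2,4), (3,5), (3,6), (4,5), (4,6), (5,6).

Step 1: Count edges incident to each vertex:
  deg(1) = 3 (neighbors: 2, 3, 4)
  deg(2) = 2 (neighbors: 1, 4)
  deg(3) = 3 (neighbors: 1, 5, 6)
  deg(4) = 4 (neighbors: 1, 2, 5, 6)
  deg(5) = 3 (neighbors: 3, 4, 6)
  deg(6) = 3 (neighbors: 3, 4, 5)

Step 2: Sum all degrees:
  3 + 2 + 3 + 4 + 3 + 3 = 18

Verification: sum of degrees = 2 * |E| = 2 * 9 = 18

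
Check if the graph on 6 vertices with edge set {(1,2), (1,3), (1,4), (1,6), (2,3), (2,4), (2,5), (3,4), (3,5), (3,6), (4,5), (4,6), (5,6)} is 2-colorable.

Step 1: Attempt 2-coloring using BFS:
  Start at vertex 1, assign color 0
  Color vertex 2 with color 1 (neighbor of 1)
  Color vertex 3 with color 1 (neighbor of 1)
  Color vertex 4 with color 1 (neighbor of 1)
  Color vertex 6 with color 1 (neighbor of 1)

Step 2: Conflict found! Vertices 2 and 3 are adjacent but have the same color.
This means the graph contains an odd cycle.

The graph is NOT bipartite.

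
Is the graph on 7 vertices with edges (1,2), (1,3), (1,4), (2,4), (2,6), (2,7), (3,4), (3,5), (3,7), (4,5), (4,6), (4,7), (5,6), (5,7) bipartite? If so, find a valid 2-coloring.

Step 1: Attempt 2-coloring using BFS:
  Start at vertex 1, assign color 0
  Color vertex 2 with color 1 (neighbor of 1)
  Color vertex 3 with color 1 (neighbor of 1)
  Color vertex 4 with color 1 (neighbor of 1)

Step 2: Conflict found! Vertices 2 and 4 are adjacent but have the same color.
This means the graph contains an odd cycle.

The graph is NOT bipartite.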